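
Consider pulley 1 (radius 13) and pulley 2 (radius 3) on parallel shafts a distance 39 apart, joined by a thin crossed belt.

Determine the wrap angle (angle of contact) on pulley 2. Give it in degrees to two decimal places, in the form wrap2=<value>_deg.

wrap2=228.44_deg

crossed belt: β = asin((r1+r2)/C) = asin(16/39) = 24.2209°
wrap1 = wrap2 = π + 2β = 228.4419°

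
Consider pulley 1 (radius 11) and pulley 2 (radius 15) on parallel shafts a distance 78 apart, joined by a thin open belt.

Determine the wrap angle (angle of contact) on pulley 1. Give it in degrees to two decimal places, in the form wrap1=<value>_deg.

wrap1=174.12_deg

open belt: β = asin((r2−r1)/C) = asin(4/78) = 2.9395°
wrap1 = π − 2β = 174.1209°
wrap2 = π + 2β = 185.8791°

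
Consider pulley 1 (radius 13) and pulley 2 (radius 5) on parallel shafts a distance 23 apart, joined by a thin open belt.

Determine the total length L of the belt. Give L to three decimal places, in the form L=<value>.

open belt: β = asin((r2−r1)/C) = asin(-8/23) = -20.3544°
wrap1 = π − 2β = 220.7088°
wrap2 = π + 2β = 139.2912°
tangent length = C·cosβ = 21.5639
L = r1·wrap1 + r2·wrap2 + 2·C·cosβ = 13·3.8521 + 5·2.4311 + 2·21.5639 = 105.3604

L=105.360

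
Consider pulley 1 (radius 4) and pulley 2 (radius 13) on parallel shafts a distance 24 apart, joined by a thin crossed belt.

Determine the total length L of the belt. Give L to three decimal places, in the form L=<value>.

crossed belt: β = asin((r1+r2)/C) = asin(17/24) = 45.0995°
wrap1 = wrap2 = π + 2β = 270.1989°
tangent length = C·cosβ = 16.9411
L = (r1+r2)·wrap + 2·C·cosβ = 17·4.7159 + 2·16.9411 = 114.0518

L=114.052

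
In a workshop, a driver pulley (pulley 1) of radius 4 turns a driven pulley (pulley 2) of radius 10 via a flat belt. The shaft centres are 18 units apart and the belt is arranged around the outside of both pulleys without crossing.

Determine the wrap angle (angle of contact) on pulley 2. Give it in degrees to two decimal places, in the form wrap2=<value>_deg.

wrap2=218.94_deg

open belt: β = asin((r2−r1)/C) = asin(6/18) = 19.4712°
wrap1 = π − 2β = 141.0576°
wrap2 = π + 2β = 218.9424°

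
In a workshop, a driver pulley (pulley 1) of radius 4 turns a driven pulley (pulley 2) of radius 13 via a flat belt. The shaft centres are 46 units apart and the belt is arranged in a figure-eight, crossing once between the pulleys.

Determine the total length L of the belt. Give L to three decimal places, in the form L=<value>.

L=151.764

crossed belt: β = asin((r1+r2)/C) = asin(17/46) = 21.6888°
wrap1 = wrap2 = π + 2β = 223.3776°
tangent length = C·cosβ = 42.7434
L = (r1+r2)·wrap + 2·C·cosβ = 17·3.8987 + 2·42.7434 = 151.7643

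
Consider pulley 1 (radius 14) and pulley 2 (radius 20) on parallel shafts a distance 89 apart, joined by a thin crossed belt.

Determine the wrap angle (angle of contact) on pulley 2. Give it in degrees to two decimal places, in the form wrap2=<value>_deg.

crossed belt: β = asin((r1+r2)/C) = asin(34/89) = 22.4590°
wrap1 = wrap2 = π + 2β = 224.9180°

wrap2=224.92_deg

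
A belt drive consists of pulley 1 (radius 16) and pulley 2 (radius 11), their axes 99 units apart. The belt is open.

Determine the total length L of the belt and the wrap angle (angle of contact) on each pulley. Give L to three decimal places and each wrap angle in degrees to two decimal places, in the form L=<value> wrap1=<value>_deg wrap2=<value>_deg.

L=283.076 wrap1=185.79_deg wrap2=174.21_deg

open belt: β = asin((r2−r1)/C) = asin(-5/99) = -2.8950°
wrap1 = π − 2β = 185.7899°
wrap2 = π + 2β = 174.2101°
tangent length = C·cosβ = 98.8737
L = r1·wrap1 + r2·wrap2 + 2·C·cosβ = 16·3.2426 + 11·3.0405 + 2·98.8737 = 283.0756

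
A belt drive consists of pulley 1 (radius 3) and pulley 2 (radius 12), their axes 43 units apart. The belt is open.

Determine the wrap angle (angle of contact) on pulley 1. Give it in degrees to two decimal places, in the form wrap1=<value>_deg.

wrap1=155.84_deg

open belt: β = asin((r2−r1)/C) = asin(9/43) = 12.0815°
wrap1 = π − 2β = 155.8371°
wrap2 = π + 2β = 204.1629°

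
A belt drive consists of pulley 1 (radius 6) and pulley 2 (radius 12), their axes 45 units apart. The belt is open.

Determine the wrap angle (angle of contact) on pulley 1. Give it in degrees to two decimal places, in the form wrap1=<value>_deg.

open belt: β = asin((r2−r1)/C) = asin(6/45) = 7.6623°
wrap1 = π − 2β = 164.6755°
wrap2 = π + 2β = 195.3245°

wrap1=164.68_deg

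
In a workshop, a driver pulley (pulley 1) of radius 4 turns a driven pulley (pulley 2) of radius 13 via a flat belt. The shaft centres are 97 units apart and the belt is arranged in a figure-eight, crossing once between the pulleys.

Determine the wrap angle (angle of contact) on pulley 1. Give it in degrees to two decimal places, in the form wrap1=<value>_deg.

crossed belt: β = asin((r1+r2)/C) = asin(17/97) = 10.0937°
wrap1 = wrap2 = π + 2β = 200.1873°

wrap1=200.19_deg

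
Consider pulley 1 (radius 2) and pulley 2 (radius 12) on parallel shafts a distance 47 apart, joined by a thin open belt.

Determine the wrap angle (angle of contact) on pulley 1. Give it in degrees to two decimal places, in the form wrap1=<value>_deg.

open belt: β = asin((r2−r1)/C) = asin(10/47) = 12.2845°
wrap1 = π − 2β = 155.4310°
wrap2 = π + 2β = 204.5690°

wrap1=155.43_deg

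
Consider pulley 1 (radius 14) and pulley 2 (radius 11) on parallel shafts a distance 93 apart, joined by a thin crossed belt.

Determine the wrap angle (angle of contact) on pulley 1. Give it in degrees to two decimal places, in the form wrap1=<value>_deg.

wrap1=211.19_deg

crossed belt: β = asin((r1+r2)/C) = asin(25/93) = 15.5939°
wrap1 = wrap2 = π + 2β = 211.1878°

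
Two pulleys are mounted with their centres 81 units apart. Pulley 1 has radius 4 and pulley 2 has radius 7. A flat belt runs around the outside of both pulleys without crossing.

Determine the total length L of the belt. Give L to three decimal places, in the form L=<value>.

open belt: β = asin((r2−r1)/C) = asin(3/81) = 2.1226°
wrap1 = π − 2β = 175.7549°
wrap2 = π + 2β = 184.2451°
tangent length = C·cosβ = 80.9444
L = r1·wrap1 + r2·wrap2 + 2·C·cosβ = 4·3.0675 + 7·3.2157 + 2·80.9444 = 196.6686

L=196.669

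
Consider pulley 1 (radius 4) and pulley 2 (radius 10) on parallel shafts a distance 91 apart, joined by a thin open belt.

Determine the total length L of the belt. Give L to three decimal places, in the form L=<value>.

L=226.378

open belt: β = asin((r2−r1)/C) = asin(6/91) = 3.7805°
wrap1 = π − 2β = 172.4390°
wrap2 = π + 2β = 187.5610°
tangent length = C·cosβ = 90.8020
L = r1·wrap1 + r2·wrap2 + 2·C·cosβ = 4·3.0096 + 10·3.2736 + 2·90.8020 = 226.3780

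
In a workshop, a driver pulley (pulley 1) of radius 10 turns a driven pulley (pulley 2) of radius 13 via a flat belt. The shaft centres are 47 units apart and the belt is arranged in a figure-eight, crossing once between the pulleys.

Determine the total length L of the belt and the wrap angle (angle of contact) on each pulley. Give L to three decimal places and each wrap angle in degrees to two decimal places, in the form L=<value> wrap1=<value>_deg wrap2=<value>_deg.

L=177.755 wrap1=238.60_deg wrap2=238.60_deg

crossed belt: β = asin((r1+r2)/C) = asin(23/47) = 29.2986°
wrap1 = wrap2 = π + 2β = 238.5973°
tangent length = C·cosβ = 40.9878
L = (r1+r2)·wrap + 2·C·cosβ = 23·4.1643 + 2·40.9878 = 177.7547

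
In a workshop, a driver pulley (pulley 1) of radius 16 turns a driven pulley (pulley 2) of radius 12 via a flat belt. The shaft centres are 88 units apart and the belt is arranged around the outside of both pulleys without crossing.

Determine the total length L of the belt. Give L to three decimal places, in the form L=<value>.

open belt: β = asin((r2−r1)/C) = asin(-4/88) = -2.6053°
wrap1 = π − 2β = 185.2105°
wrap2 = π + 2β = 174.7895°
tangent length = C·cosβ = 87.9090
L = r1·wrap1 + r2·wrap2 + 2·C·cosβ = 16·3.2325 + 12·3.0507 + 2·87.9090 = 264.1464

L=264.146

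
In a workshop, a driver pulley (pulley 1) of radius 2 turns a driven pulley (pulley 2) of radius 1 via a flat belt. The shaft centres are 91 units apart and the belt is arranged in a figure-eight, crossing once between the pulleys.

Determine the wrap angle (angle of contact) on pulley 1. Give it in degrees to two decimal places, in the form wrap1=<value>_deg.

crossed belt: β = asin((r1+r2)/C) = asin(3/91) = 1.8892°
wrap1 = wrap2 = π + 2β = 183.7784°

wrap1=183.78_deg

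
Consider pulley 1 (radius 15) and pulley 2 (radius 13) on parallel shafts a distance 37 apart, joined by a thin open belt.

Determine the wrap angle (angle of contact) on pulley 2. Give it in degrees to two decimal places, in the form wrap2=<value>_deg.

wrap2=173.80_deg

open belt: β = asin((r2−r1)/C) = asin(-2/37) = -3.0986°
wrap1 = π − 2β = 186.1972°
wrap2 = π + 2β = 173.8028°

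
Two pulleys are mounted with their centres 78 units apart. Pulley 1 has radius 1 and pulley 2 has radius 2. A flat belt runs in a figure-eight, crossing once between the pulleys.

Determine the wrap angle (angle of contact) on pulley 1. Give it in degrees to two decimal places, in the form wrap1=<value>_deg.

crossed belt: β = asin((r1+r2)/C) = asin(3/78) = 2.2042°
wrap1 = wrap2 = π + 2β = 184.4085°

wrap1=184.41_deg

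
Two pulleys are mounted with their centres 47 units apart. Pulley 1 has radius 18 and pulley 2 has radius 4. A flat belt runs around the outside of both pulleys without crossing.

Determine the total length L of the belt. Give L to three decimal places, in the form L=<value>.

L=167.317

open belt: β = asin((r2−r1)/C) = asin(-14/47) = -17.3299°
wrap1 = π − 2β = 214.6597°
wrap2 = π + 2β = 145.3403°
tangent length = C·cosβ = 44.8665
L = r1·wrap1 + r2·wrap2 + 2·C·cosβ = 18·3.7465 + 4·2.5367 + 2·44.8665 = 167.3169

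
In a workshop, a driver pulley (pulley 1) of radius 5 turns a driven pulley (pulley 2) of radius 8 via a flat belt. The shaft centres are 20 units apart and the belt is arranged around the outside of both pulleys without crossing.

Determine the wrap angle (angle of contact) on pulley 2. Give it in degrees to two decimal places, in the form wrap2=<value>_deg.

wrap2=197.25_deg

open belt: β = asin((r2−r1)/C) = asin(3/20) = 8.6269°
wrap1 = π − 2β = 162.7461°
wrap2 = π + 2β = 197.2539°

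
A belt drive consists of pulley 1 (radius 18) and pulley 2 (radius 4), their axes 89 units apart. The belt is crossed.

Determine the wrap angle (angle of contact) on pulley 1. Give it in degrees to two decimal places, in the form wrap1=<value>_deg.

crossed belt: β = asin((r1+r2)/C) = asin(22/89) = 14.3114°
wrap1 = wrap2 = π + 2β = 208.6227°

wrap1=208.62_deg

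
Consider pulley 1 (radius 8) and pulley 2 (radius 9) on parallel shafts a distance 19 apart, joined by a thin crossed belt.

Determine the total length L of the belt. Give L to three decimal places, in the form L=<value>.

L=108.044

crossed belt: β = asin((r1+r2)/C) = asin(17/19) = 63.4746°
wrap1 = wrap2 = π + 2β = 306.9493°
tangent length = C·cosβ = 8.4853
L = (r1+r2)·wrap + 2·C·cosβ = 17·5.3573 + 2·8.4853 = 108.0443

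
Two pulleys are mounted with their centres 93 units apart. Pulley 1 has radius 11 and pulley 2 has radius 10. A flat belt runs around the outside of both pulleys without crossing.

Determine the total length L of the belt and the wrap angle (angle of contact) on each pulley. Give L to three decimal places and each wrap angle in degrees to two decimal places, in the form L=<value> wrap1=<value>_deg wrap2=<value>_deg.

L=251.984 wrap1=181.23_deg wrap2=178.77_deg

open belt: β = asin((r2−r1)/C) = asin(-1/93) = -0.6161°
wrap1 = π − 2β = 181.2322°
wrap2 = π + 2β = 178.7678°
tangent length = C·cosβ = 92.9946
L = r1·wrap1 + r2·wrap2 + 2·C·cosβ = 11·3.1631 + 10·3.1201 + 2·92.9946 = 251.9842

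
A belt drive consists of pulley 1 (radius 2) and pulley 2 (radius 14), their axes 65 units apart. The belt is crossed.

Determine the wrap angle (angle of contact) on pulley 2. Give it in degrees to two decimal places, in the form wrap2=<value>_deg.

wrap2=208.50_deg

crossed belt: β = asin((r1+r2)/C) = asin(16/65) = 14.2500°
wrap1 = wrap2 = π + 2β = 208.5001°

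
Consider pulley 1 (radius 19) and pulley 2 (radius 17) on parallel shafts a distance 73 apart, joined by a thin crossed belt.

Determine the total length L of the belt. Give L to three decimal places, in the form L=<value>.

L=277.240

crossed belt: β = asin((r1+r2)/C) = asin(36/73) = 29.5479°
wrap1 = wrap2 = π + 2β = 239.0958°
tangent length = C·cosβ = 63.5059
L = (r1+r2)·wrap + 2·C·cosβ = 36·4.1730 + 2·63.5059 = 277.2401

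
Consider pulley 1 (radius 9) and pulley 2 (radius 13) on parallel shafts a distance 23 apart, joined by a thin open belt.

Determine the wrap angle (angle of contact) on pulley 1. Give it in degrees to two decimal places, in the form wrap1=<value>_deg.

open belt: β = asin((r2−r1)/C) = asin(4/23) = 10.0154°
wrap1 = π − 2β = 159.9692°
wrap2 = π + 2β = 200.0308°

wrap1=159.97_deg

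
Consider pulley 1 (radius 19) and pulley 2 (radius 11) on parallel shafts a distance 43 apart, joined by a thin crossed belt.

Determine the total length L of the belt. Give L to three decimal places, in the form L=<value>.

L=202.188

crossed belt: β = asin((r1+r2)/C) = asin(30/43) = 44.2407°
wrap1 = wrap2 = π + 2β = 268.4814°
tangent length = C·cosβ = 30.8058
L = (r1+r2)·wrap + 2·C·cosβ = 30·4.6859 + 2·30.8058 = 202.1882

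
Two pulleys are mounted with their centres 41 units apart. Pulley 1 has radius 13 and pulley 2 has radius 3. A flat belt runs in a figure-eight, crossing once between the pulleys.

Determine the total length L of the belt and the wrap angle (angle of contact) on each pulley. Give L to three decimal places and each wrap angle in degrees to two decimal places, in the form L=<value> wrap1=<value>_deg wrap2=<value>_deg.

L=138.593 wrap1=225.94_deg wrap2=225.94_deg

crossed belt: β = asin((r1+r2)/C) = asin(16/41) = 22.9697°
wrap1 = wrap2 = π + 2β = 225.9394°
tangent length = C·cosβ = 37.7492
L = (r1+r2)·wrap + 2·C·cosβ = 16·3.9434 + 2·37.7492 = 138.5925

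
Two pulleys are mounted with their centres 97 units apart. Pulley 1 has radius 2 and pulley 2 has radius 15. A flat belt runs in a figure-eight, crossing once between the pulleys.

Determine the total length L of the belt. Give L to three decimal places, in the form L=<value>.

crossed belt: β = asin((r1+r2)/C) = asin(17/97) = 10.0937°
wrap1 = wrap2 = π + 2β = 200.1873°
tangent length = C·cosβ = 95.4987
L = (r1+r2)·wrap + 2·C·cosβ = 17·3.4939 + 2·95.4987 = 250.3942

L=250.394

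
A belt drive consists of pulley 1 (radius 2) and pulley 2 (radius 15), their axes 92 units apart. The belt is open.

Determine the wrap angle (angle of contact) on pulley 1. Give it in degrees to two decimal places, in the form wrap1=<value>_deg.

wrap1=163.75_deg

open belt: β = asin((r2−r1)/C) = asin(13/92) = 8.1233°
wrap1 = π − 2β = 163.7533°
wrap2 = π + 2β = 196.2467°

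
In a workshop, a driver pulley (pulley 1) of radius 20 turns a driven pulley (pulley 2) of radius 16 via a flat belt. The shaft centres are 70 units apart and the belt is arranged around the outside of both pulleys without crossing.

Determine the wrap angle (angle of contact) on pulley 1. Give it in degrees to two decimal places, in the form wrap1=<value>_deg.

wrap1=186.55_deg

open belt: β = asin((r2−r1)/C) = asin(-4/70) = -3.2758°
wrap1 = π − 2β = 186.5517°
wrap2 = π + 2β = 173.4483°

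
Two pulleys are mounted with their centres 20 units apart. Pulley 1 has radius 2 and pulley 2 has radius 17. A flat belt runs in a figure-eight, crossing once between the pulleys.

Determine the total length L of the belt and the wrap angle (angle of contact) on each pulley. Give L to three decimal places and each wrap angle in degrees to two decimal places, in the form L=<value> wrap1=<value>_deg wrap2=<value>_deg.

crossed belt: β = asin((r1+r2)/C) = asin(19/20) = 71.8051°
wrap1 = wrap2 = π + 2β = 323.6103°
tangent length = C·cosβ = 6.2450
L = (r1+r2)·wrap + 2·C·cosβ = 19·5.6481 + 2·6.2450 = 119.8032

L=119.803 wrap1=323.61_deg wrap2=323.61_deg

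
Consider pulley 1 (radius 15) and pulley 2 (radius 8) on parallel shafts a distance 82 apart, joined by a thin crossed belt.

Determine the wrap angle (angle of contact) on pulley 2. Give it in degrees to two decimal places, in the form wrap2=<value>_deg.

wrap2=212.58_deg

crossed belt: β = asin((r1+r2)/C) = asin(23/82) = 16.2893°
wrap1 = wrap2 = π + 2β = 212.5786°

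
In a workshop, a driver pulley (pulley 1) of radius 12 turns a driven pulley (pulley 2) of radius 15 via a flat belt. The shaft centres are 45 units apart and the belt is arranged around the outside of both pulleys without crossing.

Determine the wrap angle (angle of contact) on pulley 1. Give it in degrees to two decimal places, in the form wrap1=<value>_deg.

open belt: β = asin((r2−r1)/C) = asin(3/45) = 3.8226°
wrap1 = π − 2β = 172.3549°
wrap2 = π + 2β = 187.6451°

wrap1=172.35_deg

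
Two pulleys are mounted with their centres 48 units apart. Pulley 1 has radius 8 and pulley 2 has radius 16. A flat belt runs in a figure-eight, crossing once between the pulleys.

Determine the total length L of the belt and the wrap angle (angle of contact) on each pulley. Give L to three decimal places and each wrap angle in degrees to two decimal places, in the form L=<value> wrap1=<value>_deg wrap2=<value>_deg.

crossed belt: β = asin((r1+r2)/C) = asin(24/48) = 30.0000°
wrap1 = wrap2 = π + 2β = 240.0000°
tangent length = C·cosβ = 41.5692
L = (r1+r2)·wrap + 2·C·cosβ = 24·4.1888 + 2·41.5692 = 183.6694

L=183.669 wrap1=240.00_deg wrap2=240.00_deg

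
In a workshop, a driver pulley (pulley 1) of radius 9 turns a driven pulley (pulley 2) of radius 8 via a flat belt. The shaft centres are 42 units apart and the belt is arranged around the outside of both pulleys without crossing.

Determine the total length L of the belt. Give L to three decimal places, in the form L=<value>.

L=137.431

open belt: β = asin((r2−r1)/C) = asin(-1/42) = -1.3643°
wrap1 = π − 2β = 182.7286°
wrap2 = π + 2β = 177.2714°
tangent length = C·cosβ = 41.9881
L = r1·wrap1 + r2·wrap2 + 2·C·cosβ = 9·3.1892 + 8·3.0940 + 2·41.9881 = 137.4309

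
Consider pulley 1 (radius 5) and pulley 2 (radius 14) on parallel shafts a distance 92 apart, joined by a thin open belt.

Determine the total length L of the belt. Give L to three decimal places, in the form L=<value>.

L=244.571

open belt: β = asin((r2−r1)/C) = asin(9/92) = 5.6140°
wrap1 = π − 2β = 168.7720°
wrap2 = π + 2β = 191.2280°
tangent length = C·cosβ = 91.5587
L = r1·wrap1 + r2·wrap2 + 2·C·cosβ = 5·2.9456 + 14·3.3376 + 2·91.5587 = 244.5714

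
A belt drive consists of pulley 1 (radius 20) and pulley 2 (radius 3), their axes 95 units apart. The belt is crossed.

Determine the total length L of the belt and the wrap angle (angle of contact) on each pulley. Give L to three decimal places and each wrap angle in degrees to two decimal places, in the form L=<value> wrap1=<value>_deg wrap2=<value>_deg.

crossed belt: β = asin((r1+r2)/C) = asin(23/95) = 14.0108°
wrap1 = wrap2 = π + 2β = 208.0217°
tangent length = C·cosβ = 92.1737
L = (r1+r2)·wrap + 2·C·cosβ = 23·3.6307 + 2·92.1737 = 267.8527

L=267.853 wrap1=208.02_deg wrap2=208.02_deg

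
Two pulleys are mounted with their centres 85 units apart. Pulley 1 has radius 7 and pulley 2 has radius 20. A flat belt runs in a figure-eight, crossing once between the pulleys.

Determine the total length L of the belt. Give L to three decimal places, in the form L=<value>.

crossed belt: β = asin((r1+r2)/C) = asin(27/85) = 18.5207°
wrap1 = wrap2 = π + 2β = 217.0414°
tangent length = C·cosβ = 80.5978
L = (r1+r2)·wrap + 2·C·cosβ = 27·3.7881 + 2·80.5978 = 263.4739

L=263.474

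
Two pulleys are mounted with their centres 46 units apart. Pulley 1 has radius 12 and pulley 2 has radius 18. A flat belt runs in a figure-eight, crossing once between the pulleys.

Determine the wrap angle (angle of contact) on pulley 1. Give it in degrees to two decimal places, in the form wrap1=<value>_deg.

crossed belt: β = asin((r1+r2)/C) = asin(30/46) = 40.7057°
wrap1 = wrap2 = π + 2β = 261.4114°

wrap1=261.41_deg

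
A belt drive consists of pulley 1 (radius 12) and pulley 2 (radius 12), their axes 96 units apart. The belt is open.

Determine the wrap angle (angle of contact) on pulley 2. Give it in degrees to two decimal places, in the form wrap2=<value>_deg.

wrap2=180.00_deg

open belt: β = asin((r2−r1)/C) = asin(0/96) = 0.0000°
wrap1 = π − 2β = 180.0000°
wrap2 = π + 2β = 180.0000°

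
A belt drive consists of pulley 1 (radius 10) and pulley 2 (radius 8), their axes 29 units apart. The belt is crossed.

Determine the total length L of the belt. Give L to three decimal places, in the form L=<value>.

crossed belt: β = asin((r1+r2)/C) = asin(18/29) = 38.3665°
wrap1 = wrap2 = π + 2β = 256.7330°
tangent length = C·cosβ = 22.7376
L = (r1+r2)·wrap + 2·C·cosβ = 18·4.4808 + 2·22.7376 = 126.1303

L=126.130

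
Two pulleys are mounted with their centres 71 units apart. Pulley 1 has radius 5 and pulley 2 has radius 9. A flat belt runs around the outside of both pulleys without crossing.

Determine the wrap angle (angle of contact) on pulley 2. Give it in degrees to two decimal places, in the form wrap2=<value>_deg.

wrap2=186.46_deg

open belt: β = asin((r2−r1)/C) = asin(4/71) = 3.2296°
wrap1 = π − 2β = 173.5407°
wrap2 = π + 2β = 186.4593°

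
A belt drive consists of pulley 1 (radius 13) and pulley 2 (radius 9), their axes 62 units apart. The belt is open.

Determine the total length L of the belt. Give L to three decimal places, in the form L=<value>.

open belt: β = asin((r2−r1)/C) = asin(-4/62) = -3.6991°
wrap1 = π − 2β = 187.3981°
wrap2 = π + 2β = 172.6019°
tangent length = C·cosβ = 61.8708
L = r1·wrap1 + r2·wrap2 + 2·C·cosβ = 13·3.2707 + 9·3.0125 + 2·61.8708 = 193.3732

L=193.373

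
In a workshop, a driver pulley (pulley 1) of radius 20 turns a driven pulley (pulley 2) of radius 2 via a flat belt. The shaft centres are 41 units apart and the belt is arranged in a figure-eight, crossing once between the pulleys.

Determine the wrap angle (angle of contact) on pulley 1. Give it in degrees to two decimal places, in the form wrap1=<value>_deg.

wrap1=244.90_deg

crossed belt: β = asin((r1+r2)/C) = asin(22/41) = 32.4515°
wrap1 = wrap2 = π + 2β = 244.9030°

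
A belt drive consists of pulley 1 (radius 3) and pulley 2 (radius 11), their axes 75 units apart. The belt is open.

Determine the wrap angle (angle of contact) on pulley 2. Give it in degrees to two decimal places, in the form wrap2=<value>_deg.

open belt: β = asin((r2−r1)/C) = asin(8/75) = 6.1232°
wrap1 = π − 2β = 167.7536°
wrap2 = π + 2β = 192.2464°

wrap2=192.25_deg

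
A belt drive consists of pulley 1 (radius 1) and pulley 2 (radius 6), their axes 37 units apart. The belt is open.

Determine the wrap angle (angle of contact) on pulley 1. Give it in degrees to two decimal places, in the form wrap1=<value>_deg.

wrap1=164.47_deg

open belt: β = asin((r2−r1)/C) = asin(5/37) = 7.7664°
wrap1 = π − 2β = 164.4671°
wrap2 = π + 2β = 195.5329°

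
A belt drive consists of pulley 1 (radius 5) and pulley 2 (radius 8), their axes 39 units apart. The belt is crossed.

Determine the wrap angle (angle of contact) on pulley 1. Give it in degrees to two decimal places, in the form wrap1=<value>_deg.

wrap1=218.94_deg

crossed belt: β = asin((r1+r2)/C) = asin(13/39) = 19.4712°
wrap1 = wrap2 = π + 2β = 218.9424°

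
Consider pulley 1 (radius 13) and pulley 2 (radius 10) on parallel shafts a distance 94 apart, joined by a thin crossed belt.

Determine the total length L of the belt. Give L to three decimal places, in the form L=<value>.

crossed belt: β = asin((r1+r2)/C) = asin(23/94) = 14.1630°
wrap1 = wrap2 = π + 2β = 208.3259°
tangent length = C·cosβ = 91.1427
L = (r1+r2)·wrap + 2·C·cosβ = 23·3.6360 + 2·91.1427 = 265.9129

L=265.913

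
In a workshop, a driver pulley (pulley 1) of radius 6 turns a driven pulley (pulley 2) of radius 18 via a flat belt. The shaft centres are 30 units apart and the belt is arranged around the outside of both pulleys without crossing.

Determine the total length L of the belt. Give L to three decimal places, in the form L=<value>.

open belt: β = asin((r2−r1)/C) = asin(12/30) = 23.5782°
wrap1 = π − 2β = 132.8436°
wrap2 = π + 2β = 227.1564°
tangent length = C·cosβ = 27.4955
L = r1·wrap1 + r2·wrap2 + 2·C·cosβ = 6·2.3186 + 18·3.9646 + 2·27.4955 = 140.2655

L=140.266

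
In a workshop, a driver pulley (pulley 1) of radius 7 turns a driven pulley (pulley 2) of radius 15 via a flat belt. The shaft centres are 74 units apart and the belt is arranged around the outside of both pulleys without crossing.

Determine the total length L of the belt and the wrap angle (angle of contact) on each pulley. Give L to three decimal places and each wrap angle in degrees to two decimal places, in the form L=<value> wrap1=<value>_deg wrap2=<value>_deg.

L=217.981 wrap1=167.59_deg wrap2=192.41_deg

open belt: β = asin((r2−r1)/C) = asin(8/74) = 6.2063°
wrap1 = π − 2β = 167.5875°
wrap2 = π + 2β = 192.4125°
tangent length = C·cosβ = 73.5663
L = r1·wrap1 + r2·wrap2 + 2·C·cosβ = 7·2.9250 + 15·3.3582 + 2·73.5663 = 217.9807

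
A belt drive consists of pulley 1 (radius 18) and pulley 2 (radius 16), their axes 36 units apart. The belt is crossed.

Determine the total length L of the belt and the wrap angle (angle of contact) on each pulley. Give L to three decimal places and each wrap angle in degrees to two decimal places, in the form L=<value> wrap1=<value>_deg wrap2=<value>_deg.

crossed belt: β = asin((r1+r2)/C) = asin(34/36) = 70.8119°
wrap1 = wrap2 = π + 2β = 321.6237°
tangent length = C·cosβ = 11.8322
L = (r1+r2)·wrap + 2·C·cosβ = 34·5.6134 + 2·11.8322 = 214.5197

L=214.520 wrap1=321.62_deg wrap2=321.62_deg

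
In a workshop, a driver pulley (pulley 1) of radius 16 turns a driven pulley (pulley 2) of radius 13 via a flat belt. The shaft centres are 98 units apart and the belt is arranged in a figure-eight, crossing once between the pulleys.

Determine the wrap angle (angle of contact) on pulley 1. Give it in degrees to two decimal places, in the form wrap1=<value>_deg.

wrap1=214.43_deg

crossed belt: β = asin((r1+r2)/C) = asin(29/98) = 17.2126°
wrap1 = wrap2 = π + 2β = 214.4252°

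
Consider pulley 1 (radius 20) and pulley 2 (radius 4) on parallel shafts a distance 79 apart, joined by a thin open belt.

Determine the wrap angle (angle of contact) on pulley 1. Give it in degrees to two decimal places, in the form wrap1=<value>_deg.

open belt: β = asin((r2−r1)/C) = asin(-16/79) = -11.6850°
wrap1 = π − 2β = 203.3701°
wrap2 = π + 2β = 156.6299°

wrap1=203.37_deg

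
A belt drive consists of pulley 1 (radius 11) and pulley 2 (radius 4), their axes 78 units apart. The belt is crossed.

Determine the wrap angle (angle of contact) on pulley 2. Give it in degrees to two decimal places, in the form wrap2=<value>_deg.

crossed belt: β = asin((r1+r2)/C) = asin(15/78) = 11.0875°
wrap1 = wrap2 = π + 2β = 202.1750°

wrap2=202.17_deg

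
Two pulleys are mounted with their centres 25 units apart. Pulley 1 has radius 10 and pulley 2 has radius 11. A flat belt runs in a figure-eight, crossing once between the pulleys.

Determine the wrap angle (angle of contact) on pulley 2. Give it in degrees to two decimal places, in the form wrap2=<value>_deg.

crossed belt: β = asin((r1+r2)/C) = asin(21/25) = 57.1401°
wrap1 = wrap2 = π + 2β = 294.2802°

wrap2=294.28_deg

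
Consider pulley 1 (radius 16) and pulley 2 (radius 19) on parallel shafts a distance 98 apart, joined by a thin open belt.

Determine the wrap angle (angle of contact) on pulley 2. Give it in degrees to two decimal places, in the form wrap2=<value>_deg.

open belt: β = asin((r2−r1)/C) = asin(3/98) = 1.7542°
wrap1 = π − 2β = 176.4915°
wrap2 = π + 2β = 183.5085°

wrap2=183.51_deg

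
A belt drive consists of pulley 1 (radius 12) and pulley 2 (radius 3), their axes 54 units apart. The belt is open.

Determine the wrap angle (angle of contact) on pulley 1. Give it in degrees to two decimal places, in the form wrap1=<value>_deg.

open belt: β = asin((r2−r1)/C) = asin(-9/54) = -9.5941°
wrap1 = π − 2β = 199.1881°
wrap2 = π + 2β = 160.8119°

wrap1=199.19_deg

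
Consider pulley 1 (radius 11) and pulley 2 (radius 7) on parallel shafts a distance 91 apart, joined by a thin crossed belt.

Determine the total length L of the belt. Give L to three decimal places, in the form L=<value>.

crossed belt: β = asin((r1+r2)/C) = asin(18/91) = 11.4085°
wrap1 = wrap2 = π + 2β = 202.8169°
tangent length = C·cosβ = 89.2020
L = (r1+r2)·wrap + 2·C·cosβ = 18·3.5398 + 2·89.2020 = 242.1209

L=242.121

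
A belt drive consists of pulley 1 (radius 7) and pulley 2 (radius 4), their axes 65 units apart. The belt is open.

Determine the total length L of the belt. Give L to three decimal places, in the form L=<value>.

open belt: β = asin((r2−r1)/C) = asin(-3/65) = -2.6454°
wrap1 = π − 2β = 185.2907°
wrap2 = π + 2β = 174.7093°
tangent length = C·cosβ = 64.9307
L = r1·wrap1 + r2·wrap2 + 2·C·cosβ = 7·3.2339 + 4·3.0493 + 2·64.9307 = 164.6960

L=164.696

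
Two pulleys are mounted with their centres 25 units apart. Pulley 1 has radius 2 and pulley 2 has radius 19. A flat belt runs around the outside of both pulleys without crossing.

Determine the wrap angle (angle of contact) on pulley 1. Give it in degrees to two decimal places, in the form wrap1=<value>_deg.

open belt: β = asin((r2−r1)/C) = asin(17/25) = 42.8436°
wrap1 = π − 2β = 94.3127°
wrap2 = π + 2β = 265.6873°

wrap1=94.31_deg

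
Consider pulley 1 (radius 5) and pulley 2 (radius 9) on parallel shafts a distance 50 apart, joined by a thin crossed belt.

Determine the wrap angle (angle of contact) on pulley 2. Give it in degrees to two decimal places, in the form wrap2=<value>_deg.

wrap2=212.52_deg

crossed belt: β = asin((r1+r2)/C) = asin(14/50) = 16.2602°
wrap1 = wrap2 = π + 2β = 212.5204°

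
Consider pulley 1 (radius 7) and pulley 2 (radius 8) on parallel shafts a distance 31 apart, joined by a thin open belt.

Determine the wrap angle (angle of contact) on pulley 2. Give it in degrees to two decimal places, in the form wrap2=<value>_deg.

open belt: β = asin((r2−r1)/C) = asin(1/31) = 1.8486°
wrap1 = π − 2β = 176.3029°
wrap2 = π + 2β = 183.6971°

wrap2=183.70_deg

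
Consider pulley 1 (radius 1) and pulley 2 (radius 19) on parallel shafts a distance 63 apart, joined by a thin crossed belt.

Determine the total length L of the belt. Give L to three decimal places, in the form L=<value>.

L=195.236

crossed belt: β = asin((r1+r2)/C) = asin(20/63) = 18.5094°
wrap1 = wrap2 = π + 2β = 217.0188°
tangent length = C·cosβ = 59.7411
L = (r1+r2)·wrap + 2·C·cosβ = 20·3.7877 + 2·59.7411 = 195.2361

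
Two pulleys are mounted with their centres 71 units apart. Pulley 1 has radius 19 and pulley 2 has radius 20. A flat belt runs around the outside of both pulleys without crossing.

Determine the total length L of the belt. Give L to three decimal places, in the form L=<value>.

L=264.536

open belt: β = asin((r2−r1)/C) = asin(1/71) = 0.8070°
wrap1 = π − 2β = 178.3860°
wrap2 = π + 2β = 181.6140°
tangent length = C·cosβ = 70.9930
L = r1·wrap1 + r2·wrap2 + 2·C·cosβ = 19·3.1134 + 20·3.1698 + 2·70.9930 = 264.5362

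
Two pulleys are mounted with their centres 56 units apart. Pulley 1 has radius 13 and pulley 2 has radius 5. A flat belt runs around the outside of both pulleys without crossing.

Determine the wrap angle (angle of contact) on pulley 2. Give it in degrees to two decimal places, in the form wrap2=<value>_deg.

wrap2=163.57_deg

open belt: β = asin((r2−r1)/C) = asin(-8/56) = -8.2132°
wrap1 = π − 2β = 196.4264°
wrap2 = π + 2β = 163.5736°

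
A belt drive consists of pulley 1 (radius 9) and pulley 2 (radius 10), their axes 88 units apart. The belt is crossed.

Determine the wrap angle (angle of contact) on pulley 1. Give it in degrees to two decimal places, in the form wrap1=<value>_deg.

wrap1=204.94_deg

crossed belt: β = asin((r1+r2)/C) = asin(19/88) = 12.4689°
wrap1 = wrap2 = π + 2β = 204.9377°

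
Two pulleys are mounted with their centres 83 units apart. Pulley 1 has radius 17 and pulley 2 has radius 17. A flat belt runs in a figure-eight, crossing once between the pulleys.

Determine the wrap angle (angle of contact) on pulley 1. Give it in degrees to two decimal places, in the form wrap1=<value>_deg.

crossed belt: β = asin((r1+r2)/C) = asin(34/83) = 24.1821°
wrap1 = wrap2 = π + 2β = 228.3643°

wrap1=228.36_deg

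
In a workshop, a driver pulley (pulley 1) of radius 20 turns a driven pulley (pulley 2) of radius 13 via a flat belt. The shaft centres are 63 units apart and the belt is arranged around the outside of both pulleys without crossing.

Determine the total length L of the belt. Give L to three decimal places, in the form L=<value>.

L=230.451

open belt: β = asin((r2−r1)/C) = asin(-7/63) = -6.3794°
wrap1 = π − 2β = 192.7587°
wrap2 = π + 2β = 167.2413°
tangent length = C·cosβ = 62.6099
L = r1·wrap1 + r2·wrap2 + 2·C·cosβ = 20·3.3643 + 13·2.9189 + 2·62.6099 = 230.4511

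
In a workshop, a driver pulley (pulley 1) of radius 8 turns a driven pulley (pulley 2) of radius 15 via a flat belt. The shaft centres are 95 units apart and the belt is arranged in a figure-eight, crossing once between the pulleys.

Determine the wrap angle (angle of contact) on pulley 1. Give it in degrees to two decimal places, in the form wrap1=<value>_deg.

wrap1=208.02_deg

crossed belt: β = asin((r1+r2)/C) = asin(23/95) = 14.0108°
wrap1 = wrap2 = π + 2β = 208.0217°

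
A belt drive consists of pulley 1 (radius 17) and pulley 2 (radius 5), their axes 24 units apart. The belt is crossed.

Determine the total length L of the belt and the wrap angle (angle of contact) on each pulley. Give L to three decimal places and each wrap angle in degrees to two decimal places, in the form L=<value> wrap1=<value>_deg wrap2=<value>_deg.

crossed belt: β = asin((r1+r2)/C) = asin(22/24) = 66.4435°
wrap1 = wrap2 = π + 2β = 312.8871°
tangent length = C·cosβ = 9.5917
L = (r1+r2)·wrap + 2·C·cosβ = 22·5.4609 + 2·9.5917 = 139.3233

L=139.323 wrap1=312.89_deg wrap2=312.89_deg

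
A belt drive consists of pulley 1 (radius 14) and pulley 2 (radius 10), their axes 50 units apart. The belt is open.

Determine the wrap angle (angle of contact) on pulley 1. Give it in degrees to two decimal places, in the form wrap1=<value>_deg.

wrap1=189.18_deg

open belt: β = asin((r2−r1)/C) = asin(-4/50) = -4.5886°
wrap1 = π − 2β = 189.1771°
wrap2 = π + 2β = 170.8229°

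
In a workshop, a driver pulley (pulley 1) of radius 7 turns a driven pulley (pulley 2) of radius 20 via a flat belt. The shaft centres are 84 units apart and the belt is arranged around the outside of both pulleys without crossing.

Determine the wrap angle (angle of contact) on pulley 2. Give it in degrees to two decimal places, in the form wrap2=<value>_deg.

wrap2=197.81_deg

open belt: β = asin((r2−r1)/C) = asin(13/84) = 8.9030°
wrap1 = π − 2β = 162.1940°
wrap2 = π + 2β = 197.8060°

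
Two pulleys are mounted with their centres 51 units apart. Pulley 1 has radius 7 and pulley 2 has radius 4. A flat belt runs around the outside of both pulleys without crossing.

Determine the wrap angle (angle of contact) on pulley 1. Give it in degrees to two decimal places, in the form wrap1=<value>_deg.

open belt: β = asin((r2−r1)/C) = asin(-3/51) = -3.3723°
wrap1 = π − 2β = 186.7446°
wrap2 = π + 2β = 173.2554°

wrap1=186.74_deg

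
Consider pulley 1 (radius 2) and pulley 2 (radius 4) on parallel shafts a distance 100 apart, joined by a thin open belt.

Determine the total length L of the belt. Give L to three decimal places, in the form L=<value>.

L=218.890

open belt: β = asin((r2−r1)/C) = asin(2/100) = 1.1460°
wrap1 = π − 2β = 177.7080°
wrap2 = π + 2β = 182.2920°
tangent length = C·cosβ = 99.9800
L = r1·wrap1 + r2·wrap2 + 2·C·cosβ = 2·3.1016 + 4·3.1816 + 2·99.9800 = 218.8896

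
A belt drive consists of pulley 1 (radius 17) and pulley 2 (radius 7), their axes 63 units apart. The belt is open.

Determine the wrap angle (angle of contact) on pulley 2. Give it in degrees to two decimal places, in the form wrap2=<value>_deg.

wrap2=161.73_deg

open belt: β = asin((r2−r1)/C) = asin(-10/63) = -9.1332°
wrap1 = π − 2β = 198.2664°
wrap2 = π + 2β = 161.7336°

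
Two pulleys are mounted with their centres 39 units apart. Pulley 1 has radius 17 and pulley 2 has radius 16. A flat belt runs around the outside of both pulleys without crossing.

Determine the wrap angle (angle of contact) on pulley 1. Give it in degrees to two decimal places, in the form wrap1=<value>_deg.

wrap1=182.94_deg

open belt: β = asin((r2−r1)/C) = asin(-1/39) = -1.4693°
wrap1 = π − 2β = 182.9386°
wrap2 = π + 2β = 177.0614°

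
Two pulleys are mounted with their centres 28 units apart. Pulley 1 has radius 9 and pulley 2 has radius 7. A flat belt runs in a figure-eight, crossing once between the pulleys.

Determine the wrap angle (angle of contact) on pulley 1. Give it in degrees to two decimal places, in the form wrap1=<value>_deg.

crossed belt: β = asin((r1+r2)/C) = asin(16/28) = 34.8499°
wrap1 = wrap2 = π + 2β = 249.6998°

wrap1=249.70_deg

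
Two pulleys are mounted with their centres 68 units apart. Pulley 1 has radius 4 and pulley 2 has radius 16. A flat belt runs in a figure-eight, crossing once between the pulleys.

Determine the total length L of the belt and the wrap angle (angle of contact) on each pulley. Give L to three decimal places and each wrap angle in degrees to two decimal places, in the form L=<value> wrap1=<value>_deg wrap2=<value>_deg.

crossed belt: β = asin((r1+r2)/C) = asin(20/68) = 17.1046°
wrap1 = wrap2 = π + 2β = 214.2093°
tangent length = C·cosβ = 64.9923
L = (r1+r2)·wrap + 2·C·cosβ = 20·3.7387 + 2·64.9923 = 204.7578

L=204.758 wrap1=214.21_deg wrap2=214.21_deg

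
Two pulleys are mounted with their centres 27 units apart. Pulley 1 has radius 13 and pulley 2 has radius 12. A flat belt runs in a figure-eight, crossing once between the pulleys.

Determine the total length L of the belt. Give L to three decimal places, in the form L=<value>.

L=158.110

crossed belt: β = asin((r1+r2)/C) = asin(25/27) = 67.8084°
wrap1 = wrap2 = π + 2β = 315.6168°
tangent length = C·cosβ = 10.1980
L = (r1+r2)·wrap + 2·C·cosβ = 25·5.5086 + 2·10.1980 = 158.1099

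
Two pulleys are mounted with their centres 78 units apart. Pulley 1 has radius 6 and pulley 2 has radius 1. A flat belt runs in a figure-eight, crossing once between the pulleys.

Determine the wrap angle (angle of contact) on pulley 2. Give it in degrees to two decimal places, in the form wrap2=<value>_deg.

crossed belt: β = asin((r1+r2)/C) = asin(7/78) = 5.1489°
wrap1 = wrap2 = π + 2β = 190.2977°

wrap2=190.30_deg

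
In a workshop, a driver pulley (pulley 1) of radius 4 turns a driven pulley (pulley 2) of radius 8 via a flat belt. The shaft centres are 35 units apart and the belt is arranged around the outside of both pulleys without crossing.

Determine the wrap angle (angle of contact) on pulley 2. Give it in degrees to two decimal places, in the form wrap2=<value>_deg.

open belt: β = asin((r2−r1)/C) = asin(4/35) = 6.5624°
wrap1 = π − 2β = 166.8751°
wrap2 = π + 2β = 193.1249°

wrap2=193.12_deg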